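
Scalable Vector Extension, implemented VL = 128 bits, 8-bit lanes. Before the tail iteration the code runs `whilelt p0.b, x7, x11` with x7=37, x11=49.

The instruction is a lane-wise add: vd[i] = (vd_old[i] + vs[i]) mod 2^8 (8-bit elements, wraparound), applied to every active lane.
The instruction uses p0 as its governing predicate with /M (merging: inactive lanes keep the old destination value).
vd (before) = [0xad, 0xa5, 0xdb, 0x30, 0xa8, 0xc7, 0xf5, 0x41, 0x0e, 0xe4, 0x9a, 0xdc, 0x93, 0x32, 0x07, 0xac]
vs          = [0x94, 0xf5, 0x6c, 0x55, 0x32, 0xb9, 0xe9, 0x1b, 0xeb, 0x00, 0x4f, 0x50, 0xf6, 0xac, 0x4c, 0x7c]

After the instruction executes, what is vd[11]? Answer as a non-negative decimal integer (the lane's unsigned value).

vd[11] = 44

lane count: 128 div 8 = 16
p0[j] = (37+j < 49); true for j=0..11 → 12 lanes set
[0] add(0xad,0x94) = 0x41
[1] add(0xa5,0xf5) = 0x9a
[2] add(0xdb,0x6c) = 0x47
[3] add(0x30,0x55) = 0x85
[4] add(0xa8,0x32) = 0xda
[5] add(0xc7,0xb9) = 0x80
[6] add(0xf5,0xe9) = 0xde
[7] add(0x41,0x1b) = 0x5c
[8] add(0x0e,0xeb) = 0xf9
[9] add(0xe4,0x00) = 0xe4
[10] add(0x9a,0x4f) = 0xe9
[11] add(0xdc,0x50) = 0x2c
[12] tail/keep = 0x93
[13] tail/keep = 0x32
[14] tail/keep = 0x07
[15] tail/keep = 0xac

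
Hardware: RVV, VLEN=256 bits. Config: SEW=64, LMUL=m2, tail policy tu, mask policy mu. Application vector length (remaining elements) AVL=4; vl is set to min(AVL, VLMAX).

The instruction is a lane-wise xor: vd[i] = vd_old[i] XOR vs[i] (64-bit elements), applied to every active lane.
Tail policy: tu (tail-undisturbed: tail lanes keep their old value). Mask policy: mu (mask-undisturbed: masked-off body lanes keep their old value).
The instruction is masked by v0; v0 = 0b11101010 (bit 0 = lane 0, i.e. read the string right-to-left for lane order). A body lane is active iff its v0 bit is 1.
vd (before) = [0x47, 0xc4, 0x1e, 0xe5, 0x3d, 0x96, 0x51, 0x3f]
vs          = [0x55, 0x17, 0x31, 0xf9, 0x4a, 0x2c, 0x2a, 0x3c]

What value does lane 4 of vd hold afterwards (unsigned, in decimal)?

VLMAX = VLEN×LMUL/SEW = 256×2/64 = 8
vl ← min(4, 8) = 4
[0] mask-off/keep = 0x47
[1] xor(0xc4,0x17) = 0xd3
[2] mask-off/keep = 0x1e
[3] xor(0xe5,0xf9) = 0x1c
[4] tail/keep = 0x3d
[5] tail/keep = 0x96
[6] tail/keep = 0x51
[7] tail/keep = 0x3f

vd[4] = 61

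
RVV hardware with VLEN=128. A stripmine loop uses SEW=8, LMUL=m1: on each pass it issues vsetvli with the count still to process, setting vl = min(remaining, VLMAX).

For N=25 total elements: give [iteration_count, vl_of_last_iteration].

VLMAX = VLEN×LMUL/SEW = 128×1/8 = 16
iterations = ceil(25/16) = 2; final-pass vl = 9

[iterations, last_vl] = [2, 9]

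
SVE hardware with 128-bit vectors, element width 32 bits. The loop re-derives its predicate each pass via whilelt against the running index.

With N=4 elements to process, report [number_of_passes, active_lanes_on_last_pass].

lane count: 128 div 32 = 4
4 elements at 4/iter → 1 passes, remainder 4 on the last

[iterations, last_vl] = [1, 4]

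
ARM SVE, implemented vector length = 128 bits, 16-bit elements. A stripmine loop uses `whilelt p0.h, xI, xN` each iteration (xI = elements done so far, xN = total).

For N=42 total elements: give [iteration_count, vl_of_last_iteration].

register lanes = 128/16 = 8
iterations = ceil(42/8) = 6; final-pass vl = 2

[iterations, last_vl] = [6, 2]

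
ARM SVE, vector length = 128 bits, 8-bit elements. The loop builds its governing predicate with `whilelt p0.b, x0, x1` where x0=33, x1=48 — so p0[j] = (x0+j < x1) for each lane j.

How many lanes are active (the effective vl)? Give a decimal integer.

128-bit reg / 8-bit elem → 16 lanes
whilelt: lane j active iff 33+j < 48 → j < 15 → 15 active

vl = 15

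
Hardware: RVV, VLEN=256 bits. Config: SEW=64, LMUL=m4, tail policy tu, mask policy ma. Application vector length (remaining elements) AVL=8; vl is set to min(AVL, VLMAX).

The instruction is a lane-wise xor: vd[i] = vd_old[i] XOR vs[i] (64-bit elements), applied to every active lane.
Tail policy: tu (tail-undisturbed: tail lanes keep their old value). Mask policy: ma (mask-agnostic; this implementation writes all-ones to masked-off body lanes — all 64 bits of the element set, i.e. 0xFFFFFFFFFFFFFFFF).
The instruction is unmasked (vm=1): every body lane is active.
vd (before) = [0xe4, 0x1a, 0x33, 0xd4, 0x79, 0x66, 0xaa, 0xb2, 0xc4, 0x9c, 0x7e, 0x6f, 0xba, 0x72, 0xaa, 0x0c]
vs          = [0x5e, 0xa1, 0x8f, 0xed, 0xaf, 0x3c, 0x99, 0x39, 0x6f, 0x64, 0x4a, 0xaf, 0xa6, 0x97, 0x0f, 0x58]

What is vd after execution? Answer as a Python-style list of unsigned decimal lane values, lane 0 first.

vd = [186, 187, 188, 57, 214, 90, 51, 139, 196, 156, 126, 111, 186, 114, 170, 12]

lanes per group: 256·4/64 = 16
AVL=8 ≤ VLMAX=16, so vl = 8
lane  0: xor(0xe4,0x5e) ⇒ 0xba
lane  1: xor(0x1a,0xa1) ⇒ 0xbb
lane  2: xor(0x33,0x8f) ⇒ 0xbc
lane  3: xor(0xd4,0xed) ⇒ 0x39
lane  4: xor(0x79,0xaf) ⇒ 0xd6
lane  5: xor(0x66,0x3c) ⇒ 0x5a
lane  6: xor(0xaa,0x99) ⇒ 0x33
lane  7: xor(0xb2,0x39) ⇒ 0x8b
lane  8: tail/keep ⇒ 0xc4
lane  9: tail/keep ⇒ 0x9c
lane 10: tail/keep ⇒ 0x7e
lane 11: tail/keep ⇒ 0x6f
lane 12: tail/keep ⇒ 0xba
lane 13: tail/keep ⇒ 0x72
lane 14: tail/keep ⇒ 0xaa
lane 15: tail/keep ⇒ 0x0c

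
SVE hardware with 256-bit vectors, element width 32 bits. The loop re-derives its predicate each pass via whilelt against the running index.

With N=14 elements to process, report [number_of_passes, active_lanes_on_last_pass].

lane count: 256 div 32 = 8
N=14: ⌈14/8⌉ = 2 iters; last vl = 14 − 1×8 = 6

[iterations, last_vl] = [2, 6]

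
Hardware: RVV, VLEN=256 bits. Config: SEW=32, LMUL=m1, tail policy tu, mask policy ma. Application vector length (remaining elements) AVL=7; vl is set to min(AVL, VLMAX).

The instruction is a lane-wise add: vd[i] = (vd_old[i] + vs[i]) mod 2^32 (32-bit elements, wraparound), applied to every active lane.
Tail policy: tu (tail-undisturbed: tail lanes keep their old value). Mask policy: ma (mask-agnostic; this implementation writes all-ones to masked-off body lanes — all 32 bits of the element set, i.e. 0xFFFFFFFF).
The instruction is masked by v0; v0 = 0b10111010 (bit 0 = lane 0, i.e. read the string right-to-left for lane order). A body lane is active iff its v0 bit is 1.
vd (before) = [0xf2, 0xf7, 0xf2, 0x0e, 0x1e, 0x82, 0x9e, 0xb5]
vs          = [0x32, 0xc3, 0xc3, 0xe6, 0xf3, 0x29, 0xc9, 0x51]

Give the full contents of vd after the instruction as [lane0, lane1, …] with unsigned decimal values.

VLMAX = VLEN×LMUL/SEW = 256×1/32 = 8
vl = min(AVL, VLMAX) = min(7, 8) = 7
vd[0] mask-off/ones -> 0xffffffff
vd[1] add(0xf7,0xc3) -> 0x1ba
vd[2] mask-off/ones -> 0xffffffff
vd[3] add(0x0e,0xe6) -> 0xf4
vd[4] add(0x1e,0xf3) -> 0x111
vd[5] add(0x82,0x29) -> 0xab
vd[6] mask-off/ones -> 0xffffffff
vd[7] tail/keep -> 0xb5

vd = [4294967295, 442, 4294967295, 244, 273, 171, 4294967295, 181]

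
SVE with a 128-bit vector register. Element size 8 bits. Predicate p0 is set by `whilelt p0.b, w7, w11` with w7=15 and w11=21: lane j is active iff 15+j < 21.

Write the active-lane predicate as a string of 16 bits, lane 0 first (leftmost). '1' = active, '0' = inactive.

predicate = 1111110000000000

128-bit reg / 8-bit elem → 16 lanes
whilelt: lane j active iff 15+j < 21 → j < 6 → 6 active
bits (lane 0 leftmost): 1111110000000000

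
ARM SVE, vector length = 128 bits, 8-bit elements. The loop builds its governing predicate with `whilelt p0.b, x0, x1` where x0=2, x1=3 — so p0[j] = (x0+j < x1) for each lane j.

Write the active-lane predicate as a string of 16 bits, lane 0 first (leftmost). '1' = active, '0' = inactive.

register lanes = 128/8 = 16
p0[j] = (2+j < 3); true for j=0..0 → 1 lanes set
bits (lane 0 leftmost): 1000000000000000

predicate = 1000000000000000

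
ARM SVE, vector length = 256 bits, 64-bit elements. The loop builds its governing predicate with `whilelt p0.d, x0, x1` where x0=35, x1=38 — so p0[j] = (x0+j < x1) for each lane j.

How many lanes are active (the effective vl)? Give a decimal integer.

vl = 3

lane count: 256 div 64 = 4
p0[j] = (35+j < 38); true for j=0..2 → 3 lanes set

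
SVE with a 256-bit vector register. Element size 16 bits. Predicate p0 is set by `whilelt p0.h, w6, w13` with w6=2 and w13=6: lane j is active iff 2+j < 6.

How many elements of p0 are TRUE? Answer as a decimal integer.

register lanes = 256/16 = 16
p0[j] = (2+j < 6); true for j=0..3 → 4 lanes set

vl = 4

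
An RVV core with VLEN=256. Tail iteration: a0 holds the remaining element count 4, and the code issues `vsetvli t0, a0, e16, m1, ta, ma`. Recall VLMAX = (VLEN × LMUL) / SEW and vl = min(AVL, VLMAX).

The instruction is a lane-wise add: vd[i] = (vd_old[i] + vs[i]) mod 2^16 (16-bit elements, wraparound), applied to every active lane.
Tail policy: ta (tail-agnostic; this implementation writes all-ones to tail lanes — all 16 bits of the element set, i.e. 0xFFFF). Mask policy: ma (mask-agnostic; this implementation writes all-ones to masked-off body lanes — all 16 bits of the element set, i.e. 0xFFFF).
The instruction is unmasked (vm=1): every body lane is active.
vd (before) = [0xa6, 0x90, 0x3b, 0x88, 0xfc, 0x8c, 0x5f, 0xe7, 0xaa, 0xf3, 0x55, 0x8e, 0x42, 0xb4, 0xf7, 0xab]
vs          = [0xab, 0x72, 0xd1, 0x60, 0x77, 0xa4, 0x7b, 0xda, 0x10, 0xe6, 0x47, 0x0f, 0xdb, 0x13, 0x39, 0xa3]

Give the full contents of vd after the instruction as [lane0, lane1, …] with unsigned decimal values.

vd = [337, 258, 268, 232, 65535, 65535, 65535, 65535, 65535, 65535, 65535, 65535, 65535, 65535, 65535, 65535]

VLMAX = (256 × 1) / 16 = 16 lanes
vl ← min(4, 16) = 4
lane  0: add(0xa6,0xab) ⇒ 0x151
lane  1: add(0x90,0x72) ⇒ 0x102
lane  2: add(0x3b,0xd1) ⇒ 0x10c
lane  3: add(0x88,0x60) ⇒ 0xe8
lane  4: tail/ones ⇒ 0xffff
lane  5: tail/ones ⇒ 0xffff
lane  6: tail/ones ⇒ 0xffff
lane  7: tail/ones ⇒ 0xffff
lane  8: tail/ones ⇒ 0xffff
lane  9: tail/ones ⇒ 0xffff
lane 10: tail/ones ⇒ 0xffff
lane 11: tail/ones ⇒ 0xffff
lane 12: tail/ones ⇒ 0xffff
lane 13: tail/ones ⇒ 0xffff
lane 14: tail/ones ⇒ 0xffff
lane 15: tail/ones ⇒ 0xffff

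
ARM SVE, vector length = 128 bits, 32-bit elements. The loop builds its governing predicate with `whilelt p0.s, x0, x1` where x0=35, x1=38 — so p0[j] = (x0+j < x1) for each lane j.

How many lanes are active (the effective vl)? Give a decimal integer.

vl = 3

register lanes = 128/32 = 4
p0[j] = (35+j < 38); true for j=0..2 → 3 lanes set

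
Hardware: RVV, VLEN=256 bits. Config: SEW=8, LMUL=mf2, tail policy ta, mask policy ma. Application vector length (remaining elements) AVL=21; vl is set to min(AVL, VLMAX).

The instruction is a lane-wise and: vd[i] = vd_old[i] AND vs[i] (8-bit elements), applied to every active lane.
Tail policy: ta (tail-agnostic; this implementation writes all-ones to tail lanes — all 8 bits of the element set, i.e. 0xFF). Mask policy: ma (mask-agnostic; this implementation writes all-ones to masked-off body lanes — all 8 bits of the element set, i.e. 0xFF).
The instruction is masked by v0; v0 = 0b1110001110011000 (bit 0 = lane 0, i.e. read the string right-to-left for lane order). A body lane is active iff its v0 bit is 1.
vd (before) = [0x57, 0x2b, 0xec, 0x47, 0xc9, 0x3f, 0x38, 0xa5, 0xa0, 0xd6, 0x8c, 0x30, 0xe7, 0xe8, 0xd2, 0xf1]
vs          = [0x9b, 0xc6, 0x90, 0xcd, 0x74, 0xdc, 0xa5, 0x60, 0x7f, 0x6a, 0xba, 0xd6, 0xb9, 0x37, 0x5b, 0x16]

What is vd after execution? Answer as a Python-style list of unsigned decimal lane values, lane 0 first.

lanes per group: 256·1/2/8 = 16
vl ← min(21, 16) = 16
[0] mask-off/ones = 0xff
[1] mask-off/ones = 0xff
[2] mask-off/ones = 0xff
[3] and(0x47,0xcd) = 0x45
[4] and(0xc9,0x74) = 0x40
[5] mask-off/ones = 0xff
[6] mask-off/ones = 0xff
[7] and(0xa5,0x60) = 0x20
[8] and(0xa0,0x7f) = 0x20
[9] and(0xd6,0x6a) = 0x42
[10] mask-off/ones = 0xff
[11] mask-off/ones = 0xff
[12] mask-off/ones = 0xff
[13] and(0xe8,0x37) = 0x20
[14] and(0xd2,0x5b) = 0x52
[15] and(0xf1,0x16) = 0x10

vd = [255, 255, 255, 69, 64, 255, 255, 32, 32, 66, 255, 255, 255, 32, 82, 16]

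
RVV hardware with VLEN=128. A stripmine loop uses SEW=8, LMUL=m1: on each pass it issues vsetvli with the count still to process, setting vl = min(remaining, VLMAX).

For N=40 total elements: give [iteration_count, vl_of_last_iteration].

VLMAX = VLEN×LMUL/SEW = 128×1/8 = 16
N=40: ⌈40/16⌉ = 3 iters; last vl = 40 − 2×16 = 8

[iterations, last_vl] = [3, 8]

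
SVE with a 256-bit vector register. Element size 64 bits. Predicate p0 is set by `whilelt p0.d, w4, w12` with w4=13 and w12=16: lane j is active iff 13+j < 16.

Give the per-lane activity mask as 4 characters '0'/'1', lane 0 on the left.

register lanes = 256/64 = 4
whilelt: lane j active iff 13+j < 16 → j < 3 → 3 active
bits (lane 0 leftmost): 1110

predicate = 1110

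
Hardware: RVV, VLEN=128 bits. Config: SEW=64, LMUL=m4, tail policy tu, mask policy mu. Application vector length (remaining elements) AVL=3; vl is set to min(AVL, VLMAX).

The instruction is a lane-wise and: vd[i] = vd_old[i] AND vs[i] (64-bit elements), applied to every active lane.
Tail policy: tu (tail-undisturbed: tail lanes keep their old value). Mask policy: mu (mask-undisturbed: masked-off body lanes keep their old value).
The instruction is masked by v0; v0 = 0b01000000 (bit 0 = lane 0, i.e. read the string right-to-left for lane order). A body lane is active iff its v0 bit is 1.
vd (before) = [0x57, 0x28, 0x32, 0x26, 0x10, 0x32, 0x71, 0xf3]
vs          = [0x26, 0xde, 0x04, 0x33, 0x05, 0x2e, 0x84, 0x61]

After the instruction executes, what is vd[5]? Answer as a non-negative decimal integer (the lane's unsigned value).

vd[5] = 50

lanes per group: 128·4/64 = 8
vl ← min(3, 8) = 3
[0] mask-off/keep = 0x57
[1] mask-off/keep = 0x28
[2] mask-off/keep = 0x32
[3] tail/keep = 0x26
[4] tail/keep = 0x10
[5] tail/keep = 0x32
[6] tail/keep = 0x71
[7] tail/keep = 0xf3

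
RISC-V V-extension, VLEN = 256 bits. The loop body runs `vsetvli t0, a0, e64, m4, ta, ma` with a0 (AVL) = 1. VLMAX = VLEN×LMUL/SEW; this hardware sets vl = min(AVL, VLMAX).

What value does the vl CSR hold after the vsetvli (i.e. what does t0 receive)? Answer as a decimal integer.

VLMAX = (256 × 4) / 64 = 16 lanes
AVL=1 ≤ VLMAX=16, so vl = 1

vl = 1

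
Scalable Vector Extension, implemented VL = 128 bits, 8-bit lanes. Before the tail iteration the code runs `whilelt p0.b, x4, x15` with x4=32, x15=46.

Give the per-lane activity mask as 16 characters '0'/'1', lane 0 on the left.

predicate = 1111111111111100

128-bit reg / 8-bit elem → 16 lanes
whilelt: lane j active iff 32+j < 46 → j < 14 → 14 active
bits (lane 0 leftmost): 1111111111111100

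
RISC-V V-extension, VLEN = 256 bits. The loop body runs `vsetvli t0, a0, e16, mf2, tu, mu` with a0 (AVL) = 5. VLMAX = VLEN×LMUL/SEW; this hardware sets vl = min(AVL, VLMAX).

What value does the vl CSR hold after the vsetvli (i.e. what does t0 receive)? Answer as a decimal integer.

vl = 5

VLMAX = (256 × 1/2) / 16 = 8 lanes
vl = min(AVL, VLMAX) = min(5, 8) = 5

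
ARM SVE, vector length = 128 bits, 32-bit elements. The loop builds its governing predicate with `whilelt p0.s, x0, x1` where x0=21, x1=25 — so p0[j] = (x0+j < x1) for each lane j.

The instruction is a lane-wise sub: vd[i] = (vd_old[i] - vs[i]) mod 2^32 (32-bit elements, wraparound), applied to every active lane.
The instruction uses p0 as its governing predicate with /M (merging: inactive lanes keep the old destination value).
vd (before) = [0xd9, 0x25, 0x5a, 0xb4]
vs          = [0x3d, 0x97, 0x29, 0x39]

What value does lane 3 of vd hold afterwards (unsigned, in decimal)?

register lanes = 128/32 = 4
p0[j] = (21+j < 25); true for j=0..3 → 4 lanes set
[0] sub(0xd9,0x3d) = 0x9c
[1] sub(0x25,0x97) = 0xffffff8e
[2] sub(0x5a,0x29) = 0x31
[3] sub(0xb4,0x39) = 0x7b

vd[3] = 123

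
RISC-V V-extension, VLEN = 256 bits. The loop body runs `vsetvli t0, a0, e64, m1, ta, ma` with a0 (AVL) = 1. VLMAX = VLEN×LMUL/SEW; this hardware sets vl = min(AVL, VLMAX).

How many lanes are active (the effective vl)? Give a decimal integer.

vl = 1

VLMAX = VLEN×LMUL/SEW = 256×1/64 = 4
vl = min(AVL, VLMAX) = min(1, 4) = 1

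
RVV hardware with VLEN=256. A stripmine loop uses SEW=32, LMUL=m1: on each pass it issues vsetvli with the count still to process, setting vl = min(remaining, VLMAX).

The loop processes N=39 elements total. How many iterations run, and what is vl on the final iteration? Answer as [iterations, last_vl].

[iterations, last_vl] = [5, 7]

lanes per group: 256·1/32 = 8
iterations = ceil(39/8) = 5; final-pass vl = 7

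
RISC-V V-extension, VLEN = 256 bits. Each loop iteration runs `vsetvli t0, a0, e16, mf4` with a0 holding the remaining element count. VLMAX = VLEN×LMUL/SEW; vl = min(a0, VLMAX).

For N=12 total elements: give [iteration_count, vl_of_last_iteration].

[iterations, last_vl] = [3, 4]

VLMAX = VLEN×LMUL/SEW = 256×1/4/16 = 4
iterations = ceil(12/4) = 3; final-pass vl = 4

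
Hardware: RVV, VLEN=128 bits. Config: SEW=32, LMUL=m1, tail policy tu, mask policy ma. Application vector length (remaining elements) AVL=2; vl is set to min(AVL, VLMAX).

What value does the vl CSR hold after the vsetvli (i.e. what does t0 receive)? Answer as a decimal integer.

VLMAX = VLEN×LMUL/SEW = 128×1/32 = 4
vl = min(AVL, VLMAX) = min(2, 4) = 2

vl = 2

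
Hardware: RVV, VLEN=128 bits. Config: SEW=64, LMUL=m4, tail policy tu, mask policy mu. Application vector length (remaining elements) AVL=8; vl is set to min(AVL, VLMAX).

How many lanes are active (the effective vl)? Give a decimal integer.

lanes per group: 128·4/64 = 8
AVL=8 ≤ VLMAX=8, so vl = 8

vl = 8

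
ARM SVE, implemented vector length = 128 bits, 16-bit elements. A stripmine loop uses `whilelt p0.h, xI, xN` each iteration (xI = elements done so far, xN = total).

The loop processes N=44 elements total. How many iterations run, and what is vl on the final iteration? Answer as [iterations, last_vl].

128-bit reg / 16-bit elem → 8 lanes
N=44: ⌈44/8⌉ = 6 iters; last vl = 44 − 5×8 = 4

[iterations, last_vl] = [6, 4]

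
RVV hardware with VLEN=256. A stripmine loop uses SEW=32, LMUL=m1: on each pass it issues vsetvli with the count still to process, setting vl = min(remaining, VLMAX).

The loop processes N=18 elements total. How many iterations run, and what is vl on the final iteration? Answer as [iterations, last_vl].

lanes per group: 256·1/32 = 8
iterations = ceil(18/8) = 3; final-pass vl = 2

[iterations, last_vl] = [3, 2]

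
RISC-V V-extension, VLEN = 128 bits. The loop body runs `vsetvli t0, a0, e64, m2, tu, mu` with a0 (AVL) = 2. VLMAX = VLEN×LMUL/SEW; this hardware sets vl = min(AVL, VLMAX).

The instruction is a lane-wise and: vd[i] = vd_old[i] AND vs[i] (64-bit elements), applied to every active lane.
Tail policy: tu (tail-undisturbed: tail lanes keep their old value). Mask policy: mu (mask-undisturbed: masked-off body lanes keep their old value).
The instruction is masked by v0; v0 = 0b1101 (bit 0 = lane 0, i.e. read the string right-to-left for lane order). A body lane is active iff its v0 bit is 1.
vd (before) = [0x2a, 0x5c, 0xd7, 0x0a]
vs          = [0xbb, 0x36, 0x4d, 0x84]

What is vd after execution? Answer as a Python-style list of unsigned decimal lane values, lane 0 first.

VLMAX = (128 × 2) / 64 = 4 lanes
vl ← min(2, 4) = 2
vd[0] and(0x2a,0xbb) -> 0x2a
vd[1] mask-off/keep -> 0x5c
vd[2] tail/keep -> 0xd7
vd[3] tail/keep -> 0x0a

vd = [42, 92, 215, 10]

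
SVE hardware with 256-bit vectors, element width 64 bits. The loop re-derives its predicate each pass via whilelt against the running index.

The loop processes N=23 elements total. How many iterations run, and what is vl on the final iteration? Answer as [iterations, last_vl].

[iterations, last_vl] = [6, 3]

256-bit reg / 64-bit elem → 4 lanes
23 elements at 4/iter → 6 passes, remainder 3 on the last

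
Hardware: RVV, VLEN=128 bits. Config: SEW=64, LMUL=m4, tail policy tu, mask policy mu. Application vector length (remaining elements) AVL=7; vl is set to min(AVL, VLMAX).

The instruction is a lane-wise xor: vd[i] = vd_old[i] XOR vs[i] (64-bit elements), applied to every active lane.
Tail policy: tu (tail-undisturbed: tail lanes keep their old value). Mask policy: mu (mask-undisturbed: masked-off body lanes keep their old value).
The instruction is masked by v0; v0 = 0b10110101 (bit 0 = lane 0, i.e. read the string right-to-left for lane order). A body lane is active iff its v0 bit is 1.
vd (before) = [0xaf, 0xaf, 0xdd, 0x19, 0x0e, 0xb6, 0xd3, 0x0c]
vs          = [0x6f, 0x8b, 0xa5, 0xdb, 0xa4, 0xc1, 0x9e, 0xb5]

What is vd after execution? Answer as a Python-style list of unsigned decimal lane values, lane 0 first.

vd = [192, 175, 120, 25, 170, 119, 211, 12]

lanes per group: 128·4/64 = 8
vl = min(AVL, VLMAX) = min(7, 8) = 7
lane  0: xor(0xaf,0x6f) ⇒ 0xc0
lane  1: mask-off/keep ⇒ 0xaf
lane  2: xor(0xdd,0xa5) ⇒ 0x78
lane  3: mask-off/keep ⇒ 0x19
lane  4: xor(0x0e,0xa4) ⇒ 0xaa
lane  5: xor(0xb6,0xc1) ⇒ 0x77
lane  6: mask-off/keep ⇒ 0xd3
lane  7: tail/keep ⇒ 0x0c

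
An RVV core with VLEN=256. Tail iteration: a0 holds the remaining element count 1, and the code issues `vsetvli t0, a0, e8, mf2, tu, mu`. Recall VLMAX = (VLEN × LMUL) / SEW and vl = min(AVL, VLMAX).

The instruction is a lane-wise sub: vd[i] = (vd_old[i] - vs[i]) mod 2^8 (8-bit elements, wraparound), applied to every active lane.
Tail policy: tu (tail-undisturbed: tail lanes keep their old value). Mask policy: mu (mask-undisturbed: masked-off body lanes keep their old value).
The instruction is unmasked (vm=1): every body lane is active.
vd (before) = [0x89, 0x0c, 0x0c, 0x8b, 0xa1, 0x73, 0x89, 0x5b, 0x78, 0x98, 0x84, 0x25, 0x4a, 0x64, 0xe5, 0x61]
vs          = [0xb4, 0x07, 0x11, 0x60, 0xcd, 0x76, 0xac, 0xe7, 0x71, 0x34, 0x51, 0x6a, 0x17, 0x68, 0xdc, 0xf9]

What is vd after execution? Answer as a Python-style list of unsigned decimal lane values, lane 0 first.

vd = [213, 12, 12, 139, 161, 115, 137, 91, 120, 152, 132, 37, 74, 100, 229, 97]

VLMAX = VLEN×LMUL/SEW = 256×1/2/8 = 16
vl = min(AVL, VLMAX) = min(1, 16) = 1
lane  0: sub(0x89,0xb4) ⇒ 0xd5
lane  1: tail/keep ⇒ 0x0c
lane  2: tail/keep ⇒ 0x0c
lane  3: tail/keep ⇒ 0x8b
lane  4: tail/keep ⇒ 0xa1
lane  5: tail/keep ⇒ 0x73
lane  6: tail/keep ⇒ 0x89
lane  7: tail/keep ⇒ 0x5b
lane  8: tail/keep ⇒ 0x78
lane  9: tail/keep ⇒ 0x98
lane 10: tail/keep ⇒ 0x84
lane 11: tail/keep ⇒ 0x25
lane 12: tail/keep ⇒ 0x4a
lane 13: tail/keep ⇒ 0x64
lane 14: tail/keep ⇒ 0xe5
lane 15: tail/keep ⇒ 0x61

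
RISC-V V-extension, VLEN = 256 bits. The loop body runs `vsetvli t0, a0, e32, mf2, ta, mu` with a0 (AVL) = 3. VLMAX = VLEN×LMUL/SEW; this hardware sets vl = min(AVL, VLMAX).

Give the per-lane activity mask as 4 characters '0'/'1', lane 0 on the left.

VLMAX = VLEN×LMUL/SEW = 256×1/2/32 = 4
vl = min(AVL, VLMAX) = min(3, 4) = 3
bits (lane 0 leftmost): 1110

predicate = 1110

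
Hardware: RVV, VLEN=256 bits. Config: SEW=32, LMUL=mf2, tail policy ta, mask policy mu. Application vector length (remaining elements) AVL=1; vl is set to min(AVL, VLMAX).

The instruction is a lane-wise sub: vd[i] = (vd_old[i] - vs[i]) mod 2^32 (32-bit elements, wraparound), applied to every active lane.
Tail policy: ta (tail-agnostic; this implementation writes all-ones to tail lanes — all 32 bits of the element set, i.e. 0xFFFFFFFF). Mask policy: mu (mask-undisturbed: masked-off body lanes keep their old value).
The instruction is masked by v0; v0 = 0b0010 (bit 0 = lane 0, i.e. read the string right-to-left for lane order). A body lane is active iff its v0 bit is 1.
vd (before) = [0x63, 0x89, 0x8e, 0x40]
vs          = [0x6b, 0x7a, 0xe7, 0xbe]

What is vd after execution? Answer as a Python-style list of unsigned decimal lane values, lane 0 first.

lanes per group: 256·1/2/32 = 4
AVL=1 ≤ VLMAX=4, so vl = 1
  i=0: mask-off/keep → 99
  i=1: tail/ones → 4294967295
  i=2: tail/ones → 4294967295
  i=3: tail/ones → 4294967295

vd = [99, 4294967295, 4294967295, 4294967295]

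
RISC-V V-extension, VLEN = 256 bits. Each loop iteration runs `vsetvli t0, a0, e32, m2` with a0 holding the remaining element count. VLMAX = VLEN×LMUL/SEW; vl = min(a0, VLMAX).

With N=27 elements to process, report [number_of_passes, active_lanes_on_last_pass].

VLMAX = (256 × 2) / 32 = 16 lanes
27 elements at 16/iter → 2 passes, remainder 11 on the last

[iterations, last_vl] = [2, 11]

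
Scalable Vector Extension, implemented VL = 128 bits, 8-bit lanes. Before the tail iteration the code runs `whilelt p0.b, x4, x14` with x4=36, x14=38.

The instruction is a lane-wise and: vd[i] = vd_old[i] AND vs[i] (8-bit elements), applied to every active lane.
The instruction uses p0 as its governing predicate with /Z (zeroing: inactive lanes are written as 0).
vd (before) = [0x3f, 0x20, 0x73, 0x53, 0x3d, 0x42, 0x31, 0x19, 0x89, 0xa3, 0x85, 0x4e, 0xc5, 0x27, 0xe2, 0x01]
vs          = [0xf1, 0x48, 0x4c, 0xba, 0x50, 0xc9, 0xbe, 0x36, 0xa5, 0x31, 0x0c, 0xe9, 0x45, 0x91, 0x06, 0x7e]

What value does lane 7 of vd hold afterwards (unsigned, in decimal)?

register lanes = 128/8 = 16
active while 36+j < 38, i.e. j ∈ [0,2) capped at 16 ⇒ 2
  i=0: and(0x3f,0xf1) → 49
  i=1: and(0x20,0x48) → 0
  i=2: tail/zero → 0
  i=3: tail/zero → 0
  i=4: tail/zero → 0
  i=5: tail/zero → 0
  i=6: tail/zero → 0
  i=7: tail/zero → 0
  i=8: tail/zero → 0
  i=9: tail/zero → 0
  i=10: tail/zero → 0
  i=11: tail/zero → 0
  i=12: tail/zero → 0
  i=13: tail/zero → 0
  i=14: tail/zero → 0
  i=15: tail/zero → 0

vd[7] = 0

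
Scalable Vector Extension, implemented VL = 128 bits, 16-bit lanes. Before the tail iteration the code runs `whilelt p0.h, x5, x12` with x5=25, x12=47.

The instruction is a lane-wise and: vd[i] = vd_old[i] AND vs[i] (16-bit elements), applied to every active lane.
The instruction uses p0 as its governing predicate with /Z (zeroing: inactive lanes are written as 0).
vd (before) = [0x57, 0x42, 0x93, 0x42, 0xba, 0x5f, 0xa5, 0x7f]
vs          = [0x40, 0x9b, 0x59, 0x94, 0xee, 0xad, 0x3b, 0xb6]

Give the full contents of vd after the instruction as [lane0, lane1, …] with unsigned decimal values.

vd = [64, 2, 17, 0, 170, 13, 33, 54]

lane count: 128 div 16 = 8
whilelt: lane j active iff 25+j < 47 → j < 22 → 8 active
vd[0] and(0x57,0x40) -> 0x40
vd[1] and(0x42,0x9b) -> 0x02
vd[2] and(0x93,0x59) -> 0x11
vd[3] and(0x42,0x94) -> 0x00
vd[4] and(0xba,0xee) -> 0xaa
vd[5] and(0x5f,0xad) -> 0x0d
vd[6] and(0xa5,0x3b) -> 0x21
vd[7] and(0x7f,0xb6) -> 0x36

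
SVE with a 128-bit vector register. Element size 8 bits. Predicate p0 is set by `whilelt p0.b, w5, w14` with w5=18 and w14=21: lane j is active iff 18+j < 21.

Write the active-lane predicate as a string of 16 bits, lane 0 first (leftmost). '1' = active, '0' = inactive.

predicate = 1110000000000000

128-bit reg / 8-bit elem → 16 lanes
p0[j] = (18+j < 21); true for j=0..2 → 3 lanes set
bits (lane 0 leftmost): 1110000000000000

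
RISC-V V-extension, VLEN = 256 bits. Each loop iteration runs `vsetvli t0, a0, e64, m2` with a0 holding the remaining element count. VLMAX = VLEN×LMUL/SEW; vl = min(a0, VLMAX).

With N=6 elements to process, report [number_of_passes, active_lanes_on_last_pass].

[iterations, last_vl] = [1, 6]

lanes per group: 256·2/64 = 8
6 elements at 8/iter → 1 passes, remainder 6 on the last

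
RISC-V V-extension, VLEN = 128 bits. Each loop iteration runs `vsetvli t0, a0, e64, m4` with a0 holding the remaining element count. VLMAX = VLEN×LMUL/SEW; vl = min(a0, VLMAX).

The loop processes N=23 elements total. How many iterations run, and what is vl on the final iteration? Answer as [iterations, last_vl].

VLMAX = (128 × 4) / 64 = 8 lanes
N=23: ⌈23/8⌉ = 3 iters; last vl = 23 − 2×8 = 7

[iterations, last_vl] = [3, 7]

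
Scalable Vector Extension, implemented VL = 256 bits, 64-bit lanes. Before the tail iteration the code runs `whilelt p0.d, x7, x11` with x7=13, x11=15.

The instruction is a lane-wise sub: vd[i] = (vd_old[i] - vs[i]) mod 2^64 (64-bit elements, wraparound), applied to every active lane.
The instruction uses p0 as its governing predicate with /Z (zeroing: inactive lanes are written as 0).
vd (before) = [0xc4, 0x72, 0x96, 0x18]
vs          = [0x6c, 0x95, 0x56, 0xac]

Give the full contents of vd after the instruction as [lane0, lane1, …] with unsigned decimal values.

vd = [88, 18446744073709551581, 0, 0]

register lanes = 256/64 = 4
p0[j] = (13+j < 15); true for j=0..1 → 2 lanes set
[0] sub(0xc4,0x6c) = 0x58
[1] sub(0x72,0x95) = 0xffffffffffffffdd
[2] tail/zero = 0x00
[3] tail/zero = 0x00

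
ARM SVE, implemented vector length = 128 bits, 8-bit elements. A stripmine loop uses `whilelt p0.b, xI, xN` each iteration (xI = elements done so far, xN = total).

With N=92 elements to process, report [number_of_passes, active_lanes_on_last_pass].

128-bit reg / 8-bit elem → 16 lanes
iterations = ceil(92/16) = 6; final-pass vl = 12

[iterations, last_vl] = [6, 12]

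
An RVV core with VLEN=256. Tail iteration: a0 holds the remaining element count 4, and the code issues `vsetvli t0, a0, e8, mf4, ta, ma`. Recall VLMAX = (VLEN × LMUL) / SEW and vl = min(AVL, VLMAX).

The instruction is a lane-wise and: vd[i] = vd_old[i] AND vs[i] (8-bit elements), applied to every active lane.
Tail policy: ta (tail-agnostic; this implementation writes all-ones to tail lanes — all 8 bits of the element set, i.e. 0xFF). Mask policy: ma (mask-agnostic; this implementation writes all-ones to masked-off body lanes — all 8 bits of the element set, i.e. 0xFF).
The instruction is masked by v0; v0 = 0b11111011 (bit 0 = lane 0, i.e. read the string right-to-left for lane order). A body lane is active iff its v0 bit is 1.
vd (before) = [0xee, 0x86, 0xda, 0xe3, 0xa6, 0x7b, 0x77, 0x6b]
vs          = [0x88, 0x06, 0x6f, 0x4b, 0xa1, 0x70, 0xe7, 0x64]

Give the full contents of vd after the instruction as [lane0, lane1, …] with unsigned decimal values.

lanes per group: 256·1/4/8 = 8
vl ← min(4, 8) = 4
[0] and(0xee,0x88) = 0x88
[1] and(0x86,0x06) = 0x06
[2] mask-off/ones = 0xff
[3] and(0xe3,0x4b) = 0x43
[4] tail/ones = 0xff
[5] tail/ones = 0xff
[6] tail/ones = 0xff
[7] tail/ones = 0xff

vd = [136, 6, 255, 67, 255, 255, 255, 255]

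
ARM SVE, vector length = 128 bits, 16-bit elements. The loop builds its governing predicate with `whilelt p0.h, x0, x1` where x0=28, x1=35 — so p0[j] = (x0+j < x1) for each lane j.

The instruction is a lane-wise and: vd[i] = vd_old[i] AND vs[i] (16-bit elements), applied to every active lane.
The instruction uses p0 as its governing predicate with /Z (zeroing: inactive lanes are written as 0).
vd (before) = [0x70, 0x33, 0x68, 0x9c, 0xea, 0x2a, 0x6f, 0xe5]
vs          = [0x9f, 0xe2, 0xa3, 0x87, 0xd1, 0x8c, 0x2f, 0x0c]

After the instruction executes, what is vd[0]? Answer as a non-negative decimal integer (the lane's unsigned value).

lane count: 128 div 16 = 8
p0[j] = (28+j < 35); true for j=0..6 → 7 lanes set
  i=0: and(0x70,0x9f) → 16
  i=1: and(0x33,0xe2) → 34
  i=2: and(0x68,0xa3) → 32
  i=3: and(0x9c,0x87) → 132
  i=4: and(0xea,0xd1) → 192
  i=5: and(0x2a,0x8c) → 8
  i=6: and(0x6f,0x2f) → 47
  i=7: tail/zero → 0

vd[0] = 16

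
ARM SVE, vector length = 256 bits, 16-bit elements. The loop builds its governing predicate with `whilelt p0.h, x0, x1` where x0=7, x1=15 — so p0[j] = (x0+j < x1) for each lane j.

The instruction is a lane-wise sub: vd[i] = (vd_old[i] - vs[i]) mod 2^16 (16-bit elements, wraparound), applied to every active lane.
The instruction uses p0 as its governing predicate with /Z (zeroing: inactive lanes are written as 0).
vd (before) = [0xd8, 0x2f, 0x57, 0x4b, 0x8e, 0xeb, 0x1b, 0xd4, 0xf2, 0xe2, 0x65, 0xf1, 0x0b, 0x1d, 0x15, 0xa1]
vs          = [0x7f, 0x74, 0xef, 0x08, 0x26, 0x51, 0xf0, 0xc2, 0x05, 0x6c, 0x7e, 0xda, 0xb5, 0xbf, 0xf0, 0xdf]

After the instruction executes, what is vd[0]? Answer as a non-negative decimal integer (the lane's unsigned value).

256-bit reg / 16-bit elem → 16 lanes
active while 7+j < 15, i.e. j ∈ [0,8) capped at 16 ⇒ 8
  i=0: sub(0xd8,0x7f) → 89
  i=1: sub(0x2f,0x74) → 65467
  i=2: sub(0x57,0xef) → 65384
  i=3: sub(0x4b,0x08) → 67
  i=4: sub(0x8e,0x26) → 104
  i=5: sub(0xeb,0x51) → 154
  i=6: sub(0x1b,0xf0) → 65323
  i=7: sub(0xd4,0xc2) → 18
  i=8: tail/zero → 0
  i=9: tail/zero → 0
  i=10: tail/zero → 0
  i=11: tail/zero → 0
  i=12: tail/zero → 0
  i=13: tail/zero → 0
  i=14: tail/zero → 0
  i=15: tail/zero → 0

vd[0] = 89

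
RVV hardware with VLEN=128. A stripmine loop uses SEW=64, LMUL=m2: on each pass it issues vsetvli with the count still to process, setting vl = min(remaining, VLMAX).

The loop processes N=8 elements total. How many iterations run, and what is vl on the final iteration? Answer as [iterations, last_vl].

VLMAX = (128 × 2) / 64 = 4 lanes
iterations = ceil(8/4) = 2; final-pass vl = 4

[iterations, last_vl] = [2, 4]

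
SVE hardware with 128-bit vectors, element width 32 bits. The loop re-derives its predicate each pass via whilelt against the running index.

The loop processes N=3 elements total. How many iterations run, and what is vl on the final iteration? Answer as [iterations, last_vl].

128-bit reg / 32-bit elem → 4 lanes
N=3: ⌈3/4⌉ = 1 iters; last vl = 3 − 0×4 = 3

[iterations, last_vl] = [1, 3]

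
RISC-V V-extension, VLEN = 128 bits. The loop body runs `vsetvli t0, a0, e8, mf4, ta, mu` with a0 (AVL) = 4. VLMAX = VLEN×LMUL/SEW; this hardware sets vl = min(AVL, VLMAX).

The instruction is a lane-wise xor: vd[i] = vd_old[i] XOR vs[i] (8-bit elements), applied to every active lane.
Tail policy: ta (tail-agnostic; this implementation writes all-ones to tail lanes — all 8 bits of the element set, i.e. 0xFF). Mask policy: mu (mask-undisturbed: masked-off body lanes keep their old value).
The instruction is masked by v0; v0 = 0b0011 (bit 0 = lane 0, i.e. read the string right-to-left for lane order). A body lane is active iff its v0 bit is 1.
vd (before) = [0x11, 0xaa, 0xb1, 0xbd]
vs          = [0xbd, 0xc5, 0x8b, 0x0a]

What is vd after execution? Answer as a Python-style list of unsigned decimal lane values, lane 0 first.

VLMAX = (128 × 1/4) / 8 = 4 lanes
vl ← min(4, 4) = 4
  i=0: xor(0x11,0xbd) → 172
  i=1: xor(0xaa,0xc5) → 111
  i=2: mask-off/keep → 177
  i=3: mask-off/keep → 189

vd = [172, 111, 177, 189]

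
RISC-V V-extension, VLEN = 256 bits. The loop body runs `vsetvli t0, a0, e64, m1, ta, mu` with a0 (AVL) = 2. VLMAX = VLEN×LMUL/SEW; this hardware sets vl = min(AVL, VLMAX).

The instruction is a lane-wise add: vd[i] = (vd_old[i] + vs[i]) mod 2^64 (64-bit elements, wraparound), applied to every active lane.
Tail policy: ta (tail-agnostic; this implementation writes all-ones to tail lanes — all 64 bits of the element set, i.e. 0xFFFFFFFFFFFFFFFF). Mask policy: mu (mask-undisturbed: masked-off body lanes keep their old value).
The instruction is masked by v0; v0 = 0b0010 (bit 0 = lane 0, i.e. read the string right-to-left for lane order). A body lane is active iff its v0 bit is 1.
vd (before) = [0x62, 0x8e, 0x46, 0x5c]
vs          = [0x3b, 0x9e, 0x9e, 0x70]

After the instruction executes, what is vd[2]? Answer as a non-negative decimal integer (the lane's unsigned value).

vd[2] = 18446744073709551615

lanes per group: 256·1/64 = 4
vl = min(AVL, VLMAX) = min(2, 4) = 2
vd[0] mask-off/keep -> 0x62
vd[1] add(0x8e,0x9e) -> 0x12c
vd[2] tail/ones -> 0xffffffffffffffff
vd[3] tail/ones -> 0xffffffffffffffff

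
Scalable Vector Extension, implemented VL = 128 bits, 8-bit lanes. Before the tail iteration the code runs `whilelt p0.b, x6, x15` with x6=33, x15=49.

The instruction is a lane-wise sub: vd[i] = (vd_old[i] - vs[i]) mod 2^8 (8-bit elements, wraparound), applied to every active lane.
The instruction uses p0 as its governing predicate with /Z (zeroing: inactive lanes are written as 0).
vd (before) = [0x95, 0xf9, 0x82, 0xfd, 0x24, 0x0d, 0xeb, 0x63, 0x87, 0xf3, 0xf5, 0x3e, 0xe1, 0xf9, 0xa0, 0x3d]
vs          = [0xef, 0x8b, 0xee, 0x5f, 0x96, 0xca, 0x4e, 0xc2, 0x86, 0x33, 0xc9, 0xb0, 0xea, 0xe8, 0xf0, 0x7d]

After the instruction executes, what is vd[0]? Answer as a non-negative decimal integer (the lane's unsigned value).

register lanes = 128/8 = 16
active while 33+j < 49, i.e. j ∈ [0,16) capped at 16 ⇒ 16
vd[0] sub(0x95,0xef) -> 0xa6
vd[1] sub(0xf9,0x8b) -> 0x6e
vd[2] sub(0x82,0xee) -> 0x94
vd[3] sub(0xfd,0x5f) -> 0x9e
vd[4] sub(0x24,0x96) -> 0x8e
vd[5] sub(0x0d,0xca) -> 0x43
vd[6] sub(0xeb,0x4e) -> 0x9d
vd[7] sub(0x63,0xc2) -> 0xa1
vd[8] sub(0x87,0x86) -> 0x01
vd[9] sub(0xf3,0x33) -> 0xc0
vd[10] sub(0xf5,0xc9) -> 0x2c
vd[11] sub(0x3e,0xb0) -> 0x8e
vd[12] sub(0xe1,0xea) -> 0xf7
vd[13] sub(0xf9,0xe8) -> 0x11
vd[14] sub(0xa0,0xf0) -> 0xb0
vd[15] sub(0x3d,0x7d) -> 0xc0

vd[0] = 166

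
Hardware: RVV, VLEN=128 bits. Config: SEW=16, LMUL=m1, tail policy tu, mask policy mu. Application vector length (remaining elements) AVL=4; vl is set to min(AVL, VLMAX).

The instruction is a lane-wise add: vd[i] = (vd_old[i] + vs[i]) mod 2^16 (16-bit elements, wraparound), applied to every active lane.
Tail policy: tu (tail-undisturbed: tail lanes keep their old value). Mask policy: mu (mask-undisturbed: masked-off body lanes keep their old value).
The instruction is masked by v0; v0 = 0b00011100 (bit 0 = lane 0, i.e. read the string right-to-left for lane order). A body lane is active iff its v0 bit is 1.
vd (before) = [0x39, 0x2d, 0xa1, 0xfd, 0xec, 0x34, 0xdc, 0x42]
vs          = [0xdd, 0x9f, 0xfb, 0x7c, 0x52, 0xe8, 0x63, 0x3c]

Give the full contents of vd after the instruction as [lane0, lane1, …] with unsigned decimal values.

vd = [57, 45, 412, 377, 236, 52, 220, 66]

VLMAX = (128 × 1) / 16 = 8 lanes
vl = min(AVL, VLMAX) = min(4, 8) = 4
lane  0: mask-off/keep ⇒ 0x39
lane  1: mask-off/keep ⇒ 0x2d
lane  2: add(0xa1,0xfb) ⇒ 0x19c
lane  3: add(0xfd,0x7c) ⇒ 0x179
lane  4: tail/keep ⇒ 0xec
lane  5: tail/keep ⇒ 0x34
lane  6: tail/keep ⇒ 0xdc
lane  7: tail/keep ⇒ 0x42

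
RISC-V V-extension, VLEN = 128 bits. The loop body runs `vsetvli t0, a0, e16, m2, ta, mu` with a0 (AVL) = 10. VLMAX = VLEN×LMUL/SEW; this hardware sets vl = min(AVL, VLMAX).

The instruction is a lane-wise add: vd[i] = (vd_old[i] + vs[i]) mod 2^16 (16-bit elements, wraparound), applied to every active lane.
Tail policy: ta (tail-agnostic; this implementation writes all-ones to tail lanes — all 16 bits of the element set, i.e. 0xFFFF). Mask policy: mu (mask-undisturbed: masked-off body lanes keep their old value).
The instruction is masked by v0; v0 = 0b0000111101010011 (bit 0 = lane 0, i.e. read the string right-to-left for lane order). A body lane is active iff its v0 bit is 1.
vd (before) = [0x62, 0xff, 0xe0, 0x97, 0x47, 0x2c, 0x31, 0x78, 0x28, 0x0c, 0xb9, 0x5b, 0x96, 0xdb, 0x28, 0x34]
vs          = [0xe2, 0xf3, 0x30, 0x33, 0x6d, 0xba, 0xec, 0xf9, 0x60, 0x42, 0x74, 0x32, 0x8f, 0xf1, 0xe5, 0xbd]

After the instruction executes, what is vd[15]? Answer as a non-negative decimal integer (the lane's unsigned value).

VLMAX = VLEN×LMUL/SEW = 128×2/16 = 16
vl ← min(10, 16) = 10
vd[0] add(0x62,0xe2) -> 0x144
vd[1] add(0xff,0xf3) -> 0x1f2
vd[2] mask-off/keep -> 0xe0
vd[3] mask-off/keep -> 0x97
vd[4] add(0x47,0x6d) -> 0xb4
vd[5] mask-off/keep -> 0x2c
vd[6] add(0x31,0xec) -> 0x11d
vd[7] mask-off/keep -> 0x78
vd[8] add(0x28,0x60) -> 0x88
vd[9] add(0x0c,0x42) -> 0x4e
vd[10] tail/ones -> 0xffff
vd[11] tail/ones -> 0xffff
vd[12] tail/ones -> 0xffff
vd[13] tail/ones -> 0xffff
vd[14] tail/ones -> 0xffff
vd[15] tail/ones -> 0xffff

vd[15] = 65535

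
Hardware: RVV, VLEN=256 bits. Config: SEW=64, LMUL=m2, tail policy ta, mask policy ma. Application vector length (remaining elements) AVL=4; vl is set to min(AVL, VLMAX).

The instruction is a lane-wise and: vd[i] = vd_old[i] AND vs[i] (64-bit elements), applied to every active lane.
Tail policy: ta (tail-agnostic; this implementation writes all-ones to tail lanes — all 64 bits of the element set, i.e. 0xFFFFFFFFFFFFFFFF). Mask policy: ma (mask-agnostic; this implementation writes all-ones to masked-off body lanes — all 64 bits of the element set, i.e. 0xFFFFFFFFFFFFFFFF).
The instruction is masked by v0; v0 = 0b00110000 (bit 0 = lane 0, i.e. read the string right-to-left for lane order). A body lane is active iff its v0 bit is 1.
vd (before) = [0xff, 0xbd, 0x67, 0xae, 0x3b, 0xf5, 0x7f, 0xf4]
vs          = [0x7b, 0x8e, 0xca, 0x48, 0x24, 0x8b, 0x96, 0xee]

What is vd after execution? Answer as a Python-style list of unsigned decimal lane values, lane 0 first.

lanes per group: 256·2/64 = 8
AVL=4 ≤ VLMAX=8, so vl = 4
  i=0: mask-off/ones → 18446744073709551615
  i=1: mask-off/ones → 18446744073709551615
  i=2: mask-off/ones → 18446744073709551615
  i=3: mask-off/ones → 18446744073709551615
  i=4: tail/ones → 18446744073709551615
  i=5: tail/ones → 18446744073709551615
  i=6: tail/ones → 18446744073709551615
  i=7: tail/ones → 18446744073709551615

vd = [18446744073709551615, 18446744073709551615, 18446744073709551615, 18446744073709551615, 18446744073709551615, 18446744073709551615, 18446744073709551615, 18446744073709551615]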